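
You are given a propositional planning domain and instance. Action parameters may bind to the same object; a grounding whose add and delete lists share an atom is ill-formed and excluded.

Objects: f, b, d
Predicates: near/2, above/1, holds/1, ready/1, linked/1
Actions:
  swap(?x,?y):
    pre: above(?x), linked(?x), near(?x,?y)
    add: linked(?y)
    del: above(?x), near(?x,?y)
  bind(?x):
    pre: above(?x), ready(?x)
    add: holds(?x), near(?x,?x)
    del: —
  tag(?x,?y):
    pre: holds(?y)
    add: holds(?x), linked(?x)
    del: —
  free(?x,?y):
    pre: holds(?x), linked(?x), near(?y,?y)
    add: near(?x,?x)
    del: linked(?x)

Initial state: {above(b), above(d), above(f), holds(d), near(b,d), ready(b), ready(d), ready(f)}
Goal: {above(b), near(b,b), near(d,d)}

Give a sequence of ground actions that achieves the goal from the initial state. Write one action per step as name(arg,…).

1. bind(b)  →  {above(b), above(d), above(f), holds(b), holds(d), near(b,b), near(b,d), ready(b), ready(d), ready(f)}
2. bind(d)  →  {above(b), above(d), above(f), holds(b), holds(d), near(b,b), near(b,d), near(d,d), ready(b), ready(d), ready(f)}

bind(b); bind(d)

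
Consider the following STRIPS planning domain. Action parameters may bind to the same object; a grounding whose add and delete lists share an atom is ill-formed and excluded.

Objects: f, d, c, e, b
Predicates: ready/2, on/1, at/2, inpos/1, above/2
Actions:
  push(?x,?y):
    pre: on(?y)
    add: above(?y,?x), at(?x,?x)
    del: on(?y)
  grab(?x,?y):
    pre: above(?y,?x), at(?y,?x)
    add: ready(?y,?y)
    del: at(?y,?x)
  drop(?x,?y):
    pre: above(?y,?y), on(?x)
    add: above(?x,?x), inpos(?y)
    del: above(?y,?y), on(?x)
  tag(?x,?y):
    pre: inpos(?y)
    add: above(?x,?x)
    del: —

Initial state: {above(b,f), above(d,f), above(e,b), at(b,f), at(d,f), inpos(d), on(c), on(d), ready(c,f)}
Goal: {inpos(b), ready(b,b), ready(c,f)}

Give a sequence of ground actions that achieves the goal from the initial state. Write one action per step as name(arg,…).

grab(f,b); tag(b,d); drop(d,b)

1. grab(f,b)  →  {above(b,f), above(d,f), above(e,b), at(d,f), inpos(d), on(c), on(d), ready(b,b), ready(c,f)}
2. tag(b,d)  →  {above(b,b), above(b,f), above(d,f), above(e,b), at(d,f), inpos(d), on(c), on(d), ready(b,b), ready(c,f)}
3. drop(d,b)  →  {above(b,f), above(d,d), above(d,f), above(e,b), at(d,f), inpos(b), inpos(d), on(c), ready(b,b), ready(c,f)}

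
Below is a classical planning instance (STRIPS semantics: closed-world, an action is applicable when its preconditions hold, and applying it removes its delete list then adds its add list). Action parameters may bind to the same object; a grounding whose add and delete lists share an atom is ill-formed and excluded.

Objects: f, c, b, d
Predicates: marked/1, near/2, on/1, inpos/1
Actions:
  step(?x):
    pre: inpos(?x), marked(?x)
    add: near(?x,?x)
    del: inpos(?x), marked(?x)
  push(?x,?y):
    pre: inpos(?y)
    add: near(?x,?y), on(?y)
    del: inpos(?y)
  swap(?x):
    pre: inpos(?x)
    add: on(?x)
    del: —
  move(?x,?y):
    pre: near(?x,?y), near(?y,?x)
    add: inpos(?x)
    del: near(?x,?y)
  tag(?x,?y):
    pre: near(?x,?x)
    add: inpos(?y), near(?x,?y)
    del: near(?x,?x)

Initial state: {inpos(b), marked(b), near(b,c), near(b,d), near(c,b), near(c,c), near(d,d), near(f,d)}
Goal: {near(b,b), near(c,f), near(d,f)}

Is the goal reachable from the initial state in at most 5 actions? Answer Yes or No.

Yes

1. step(b)  →  {near(b,b), near(b,c), near(b,d), near(c,b), near(c,c), near(d,d), near(f,d)}
2. tag(c,f)  →  {inpos(f), near(b,b), near(b,c), near(b,d), near(c,b), near(c,f), near(d,d), near(f,d)}
3. push(d,f)  →  {near(b,b), near(b,c), near(b,d), near(c,b), near(c,f), near(d,d), near(d,f), near(f,d), on(f)}
optimal plan length = 3; 3 ≤ 5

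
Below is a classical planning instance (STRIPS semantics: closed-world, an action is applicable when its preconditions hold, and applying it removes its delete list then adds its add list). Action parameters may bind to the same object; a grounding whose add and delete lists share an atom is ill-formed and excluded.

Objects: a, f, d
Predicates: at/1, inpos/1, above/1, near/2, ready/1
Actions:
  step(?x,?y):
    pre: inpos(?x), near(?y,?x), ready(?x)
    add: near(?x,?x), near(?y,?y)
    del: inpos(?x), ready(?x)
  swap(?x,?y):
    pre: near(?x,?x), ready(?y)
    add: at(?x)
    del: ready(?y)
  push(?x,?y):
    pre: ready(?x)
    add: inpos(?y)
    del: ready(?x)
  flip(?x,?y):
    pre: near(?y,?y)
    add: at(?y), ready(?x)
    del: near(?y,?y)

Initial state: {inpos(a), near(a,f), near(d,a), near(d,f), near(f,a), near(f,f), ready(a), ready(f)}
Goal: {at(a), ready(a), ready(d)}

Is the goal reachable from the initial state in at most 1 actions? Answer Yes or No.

No

1. step(a,f)  →  {near(a,a), near(a,f), near(d,a), near(d,f), near(f,a), near(f,f), ready(f)}
2. flip(a,a)  →  {at(a), near(a,f), near(d,a), near(d,f), near(f,a), near(f,f), ready(a), ready(f)}
3. flip(d,f)  →  {at(a), at(f), near(a,f), near(d,a), near(d,f), near(f,a), ready(a), ready(d), ready(f)}
optimal plan length = 3; 3 > 1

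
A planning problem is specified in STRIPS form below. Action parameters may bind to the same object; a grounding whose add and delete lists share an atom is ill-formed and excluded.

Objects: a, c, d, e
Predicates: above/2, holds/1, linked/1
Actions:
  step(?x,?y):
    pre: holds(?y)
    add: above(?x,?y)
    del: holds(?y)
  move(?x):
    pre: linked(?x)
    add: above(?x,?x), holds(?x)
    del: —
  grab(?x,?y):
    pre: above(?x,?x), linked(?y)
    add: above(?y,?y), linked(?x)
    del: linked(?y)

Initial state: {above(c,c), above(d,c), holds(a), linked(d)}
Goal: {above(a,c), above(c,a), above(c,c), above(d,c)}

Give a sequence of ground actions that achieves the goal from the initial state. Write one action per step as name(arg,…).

step(c,a); grab(c,d); move(c); step(a,c)

1. step(c,a)  →  {above(c,a), above(c,c), above(d,c), linked(d)}
2. grab(c,d)  →  {above(c,a), above(c,c), above(d,c), above(d,d), linked(c)}
3. move(c)  →  {above(c,a), above(c,c), above(d,c), above(d,d), holds(c), linked(c)}
4. step(a,c)  →  {above(a,c), above(c,a), above(c,c), above(d,c), above(d,d), linked(c)}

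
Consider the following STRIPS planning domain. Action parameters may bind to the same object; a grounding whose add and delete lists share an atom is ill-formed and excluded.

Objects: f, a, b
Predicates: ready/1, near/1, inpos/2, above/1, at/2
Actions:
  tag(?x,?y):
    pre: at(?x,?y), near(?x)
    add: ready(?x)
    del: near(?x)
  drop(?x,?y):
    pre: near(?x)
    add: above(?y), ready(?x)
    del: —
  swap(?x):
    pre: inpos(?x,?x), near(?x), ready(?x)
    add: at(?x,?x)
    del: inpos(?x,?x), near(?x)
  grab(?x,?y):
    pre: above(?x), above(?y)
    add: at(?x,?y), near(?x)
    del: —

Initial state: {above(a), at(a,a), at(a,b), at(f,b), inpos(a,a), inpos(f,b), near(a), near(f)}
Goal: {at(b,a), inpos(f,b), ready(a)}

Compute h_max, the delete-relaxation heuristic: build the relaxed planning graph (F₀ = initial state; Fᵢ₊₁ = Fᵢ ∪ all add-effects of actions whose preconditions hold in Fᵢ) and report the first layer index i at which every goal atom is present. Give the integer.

2

F0 = init (8 atoms)
F1 = F0 ∪ {above(b), above(f), ready(a), ready(f)}  (12 atoms)
F2 = F1 ∪ {at(a,f), at(b,a), at(b,b), at(b,f), at(f,a), at(f,f), near(b)}  (19 atoms)
goal ⊆ F2  ⇒  h_max = 2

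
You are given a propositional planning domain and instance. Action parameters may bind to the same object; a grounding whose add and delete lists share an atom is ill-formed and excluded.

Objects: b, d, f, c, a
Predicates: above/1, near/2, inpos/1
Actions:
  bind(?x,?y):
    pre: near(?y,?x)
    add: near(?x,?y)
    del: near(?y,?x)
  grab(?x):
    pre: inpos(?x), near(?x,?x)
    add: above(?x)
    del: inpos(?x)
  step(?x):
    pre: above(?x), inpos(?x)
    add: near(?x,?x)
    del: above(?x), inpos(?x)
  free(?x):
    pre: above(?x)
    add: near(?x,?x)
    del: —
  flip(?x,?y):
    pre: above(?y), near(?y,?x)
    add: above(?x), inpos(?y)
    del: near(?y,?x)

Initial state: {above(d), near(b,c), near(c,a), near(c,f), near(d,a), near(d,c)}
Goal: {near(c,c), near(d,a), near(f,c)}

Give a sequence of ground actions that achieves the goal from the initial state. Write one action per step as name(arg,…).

1. bind(f,c)  →  {above(d), near(b,c), near(c,a), near(d,a), near(d,c), near(f,c)}
2. flip(c,d)  →  {above(c), above(d), inpos(d), near(b,c), near(c,a), near(d,a), near(f,c)}
3. free(c)  →  {above(c), above(d), inpos(d), near(b,c), near(c,a), near(c,c), near(d,a), near(f,c)}

bind(f,c); flip(c,d); free(c)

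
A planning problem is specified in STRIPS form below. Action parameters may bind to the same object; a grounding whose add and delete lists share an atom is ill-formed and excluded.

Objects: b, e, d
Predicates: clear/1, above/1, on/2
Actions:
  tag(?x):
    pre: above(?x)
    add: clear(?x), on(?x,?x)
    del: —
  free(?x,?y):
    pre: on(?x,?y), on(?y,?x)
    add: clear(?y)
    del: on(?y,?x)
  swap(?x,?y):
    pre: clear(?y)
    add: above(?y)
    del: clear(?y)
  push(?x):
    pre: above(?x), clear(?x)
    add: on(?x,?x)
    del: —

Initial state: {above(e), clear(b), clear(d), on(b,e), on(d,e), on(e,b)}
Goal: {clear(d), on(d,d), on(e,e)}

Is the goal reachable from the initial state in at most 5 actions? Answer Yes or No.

1. tag(e)  →  {above(e), clear(b), clear(d), clear(e), on(b,e), on(d,e), on(e,b), on(e,e)}
2. swap(b,d)  →  {above(d), above(e), clear(b), clear(e), on(b,e), on(d,e), on(e,b), on(e,e)}
3. tag(d)  →  {above(d), above(e), clear(b), clear(d), clear(e), on(b,e), on(d,d), on(d,e), on(e,b), on(e,e)}
optimal plan length = 3; 3 ≤ 5

Yes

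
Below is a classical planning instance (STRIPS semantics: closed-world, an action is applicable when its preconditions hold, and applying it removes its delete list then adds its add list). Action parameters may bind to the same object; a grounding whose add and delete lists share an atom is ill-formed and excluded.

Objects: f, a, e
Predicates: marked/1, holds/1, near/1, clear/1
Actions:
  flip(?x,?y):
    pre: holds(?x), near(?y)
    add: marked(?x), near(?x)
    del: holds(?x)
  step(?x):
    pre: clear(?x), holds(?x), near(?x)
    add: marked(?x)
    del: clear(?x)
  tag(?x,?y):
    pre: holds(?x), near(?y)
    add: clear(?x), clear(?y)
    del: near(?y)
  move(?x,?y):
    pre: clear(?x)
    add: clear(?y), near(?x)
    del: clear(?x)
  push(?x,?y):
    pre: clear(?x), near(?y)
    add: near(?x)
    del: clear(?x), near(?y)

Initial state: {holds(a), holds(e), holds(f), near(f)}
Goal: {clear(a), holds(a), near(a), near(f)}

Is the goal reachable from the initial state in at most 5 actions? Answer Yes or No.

Yes

1. tag(a,f)  →  {clear(a), clear(f), holds(a), holds(e), holds(f)}
2. move(a,f)  →  {clear(f), holds(a), holds(e), holds(f), near(a)}
3. move(f,a)  →  {clear(a), holds(a), holds(e), holds(f), near(a), near(f)}
optimal plan length = 3; 3 ≤ 5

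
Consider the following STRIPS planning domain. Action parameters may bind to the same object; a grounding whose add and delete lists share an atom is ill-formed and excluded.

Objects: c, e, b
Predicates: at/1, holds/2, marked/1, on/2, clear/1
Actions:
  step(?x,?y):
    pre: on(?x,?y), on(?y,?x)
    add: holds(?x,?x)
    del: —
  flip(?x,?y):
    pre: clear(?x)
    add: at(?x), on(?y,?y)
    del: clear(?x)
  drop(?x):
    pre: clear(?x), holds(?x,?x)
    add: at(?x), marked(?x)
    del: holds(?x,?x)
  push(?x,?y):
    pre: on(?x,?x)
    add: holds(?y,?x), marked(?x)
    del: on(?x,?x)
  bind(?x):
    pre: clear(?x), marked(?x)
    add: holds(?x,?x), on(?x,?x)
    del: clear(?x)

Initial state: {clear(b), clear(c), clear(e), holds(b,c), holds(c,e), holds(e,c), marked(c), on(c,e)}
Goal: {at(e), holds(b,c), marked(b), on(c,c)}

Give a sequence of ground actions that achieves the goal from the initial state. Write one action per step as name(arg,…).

1. flip(c,c)  →  {at(c), clear(b), clear(e), holds(b,c), holds(c,e), holds(e,c), marked(c), on(c,c), on(c,e)}
2. flip(e,b)  →  {at(c), at(e), clear(b), holds(b,c), holds(c,e), holds(e,c), marked(c), on(b,b), on(c,c), on(c,e)}
3. push(b,c)  →  {at(c), at(e), clear(b), holds(b,c), holds(c,b), holds(c,e), holds(e,c), marked(b), marked(c), on(c,c), on(c,e)}

flip(c,c); flip(e,b); push(b,c)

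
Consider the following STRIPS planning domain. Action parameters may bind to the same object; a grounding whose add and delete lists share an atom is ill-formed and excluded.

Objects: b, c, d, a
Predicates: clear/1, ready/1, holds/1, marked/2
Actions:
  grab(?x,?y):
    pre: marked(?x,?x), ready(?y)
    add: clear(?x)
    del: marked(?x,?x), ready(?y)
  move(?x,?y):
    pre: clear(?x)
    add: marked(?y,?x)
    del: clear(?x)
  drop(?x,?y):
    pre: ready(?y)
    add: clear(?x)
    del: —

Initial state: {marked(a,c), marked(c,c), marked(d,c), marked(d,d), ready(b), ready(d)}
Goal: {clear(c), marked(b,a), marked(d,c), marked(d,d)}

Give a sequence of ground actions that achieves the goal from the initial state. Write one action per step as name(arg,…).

1. grab(c,b)  →  {clear(c), marked(a,c), marked(d,c), marked(d,d), ready(d)}
2. drop(a,d)  →  {clear(a), clear(c), marked(a,c), marked(d,c), marked(d,d), ready(d)}
3. move(a,b)  →  {clear(c), marked(a,c), marked(b,a), marked(d,c), marked(d,d), ready(d)}

grab(c,b); drop(a,d); move(a,b)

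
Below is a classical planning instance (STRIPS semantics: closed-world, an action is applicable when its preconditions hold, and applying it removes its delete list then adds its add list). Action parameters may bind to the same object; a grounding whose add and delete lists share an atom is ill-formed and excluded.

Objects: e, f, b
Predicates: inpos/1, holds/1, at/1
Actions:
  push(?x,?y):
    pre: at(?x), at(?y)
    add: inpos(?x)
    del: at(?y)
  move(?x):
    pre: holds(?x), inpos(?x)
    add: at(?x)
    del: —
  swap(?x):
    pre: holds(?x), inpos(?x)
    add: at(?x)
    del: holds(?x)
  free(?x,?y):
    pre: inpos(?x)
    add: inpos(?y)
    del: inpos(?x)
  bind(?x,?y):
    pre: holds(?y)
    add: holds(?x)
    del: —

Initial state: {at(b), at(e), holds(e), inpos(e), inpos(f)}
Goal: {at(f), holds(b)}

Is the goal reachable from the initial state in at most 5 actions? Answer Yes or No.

1. bind(f,e)  →  {at(b), at(e), holds(e), holds(f), inpos(e), inpos(f)}
2. move(f)  →  {at(b), at(e), at(f), holds(e), holds(f), inpos(e), inpos(f)}
3. bind(b,e)  →  {at(b), at(e), at(f), holds(b), holds(e), holds(f), inpos(e), inpos(f)}
optimal plan length = 3; 3 ≤ 5

Yes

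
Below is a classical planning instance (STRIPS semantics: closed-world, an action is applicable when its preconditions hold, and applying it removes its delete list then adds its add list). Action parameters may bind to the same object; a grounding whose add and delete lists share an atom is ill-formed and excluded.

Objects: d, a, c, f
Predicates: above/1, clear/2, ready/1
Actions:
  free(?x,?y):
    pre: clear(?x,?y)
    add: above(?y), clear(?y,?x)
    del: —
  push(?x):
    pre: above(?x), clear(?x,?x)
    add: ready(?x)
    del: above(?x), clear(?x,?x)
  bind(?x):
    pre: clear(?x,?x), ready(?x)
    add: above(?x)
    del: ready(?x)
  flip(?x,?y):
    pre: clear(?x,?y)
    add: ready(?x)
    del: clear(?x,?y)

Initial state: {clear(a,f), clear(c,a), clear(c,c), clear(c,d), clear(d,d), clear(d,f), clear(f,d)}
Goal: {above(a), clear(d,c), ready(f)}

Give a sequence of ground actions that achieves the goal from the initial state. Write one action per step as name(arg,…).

1. free(c,d)  →  {above(d), clear(a,f), clear(c,a), clear(c,c), clear(c,d), clear(d,c), clear(d,d), clear(d,f), clear(f,d)}
2. free(c,a)  →  {above(a), above(d), clear(a,c), clear(a,f), clear(c,a), clear(c,c), clear(c,d), clear(d,c), clear(d,d), clear(d,f), clear(f,d)}
3. flip(f,d)  →  {above(a), above(d), clear(a,c), clear(a,f), clear(c,a), clear(c,c), clear(c,d), clear(d,c), clear(d,d), clear(d,f), ready(f)}

free(c,d); free(c,a); flip(f,d)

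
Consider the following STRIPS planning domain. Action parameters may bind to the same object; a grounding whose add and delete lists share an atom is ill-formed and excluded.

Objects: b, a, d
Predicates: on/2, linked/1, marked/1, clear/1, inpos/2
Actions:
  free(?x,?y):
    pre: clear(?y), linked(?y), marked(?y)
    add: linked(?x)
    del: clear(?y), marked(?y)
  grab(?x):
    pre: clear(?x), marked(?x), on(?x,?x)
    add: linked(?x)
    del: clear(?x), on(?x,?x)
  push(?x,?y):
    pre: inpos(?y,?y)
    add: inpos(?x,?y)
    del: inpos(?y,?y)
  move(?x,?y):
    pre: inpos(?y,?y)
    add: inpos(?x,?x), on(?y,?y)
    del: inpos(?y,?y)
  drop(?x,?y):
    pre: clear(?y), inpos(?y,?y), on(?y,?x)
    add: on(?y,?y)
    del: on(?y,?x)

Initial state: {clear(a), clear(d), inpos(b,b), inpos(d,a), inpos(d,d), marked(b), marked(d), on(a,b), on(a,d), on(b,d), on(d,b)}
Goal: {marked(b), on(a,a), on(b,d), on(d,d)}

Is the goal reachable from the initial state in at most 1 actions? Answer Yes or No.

1. move(a,d)  →  {clear(a), clear(d), inpos(a,a), inpos(b,b), inpos(d,a), marked(b), marked(d), on(a,b), on(a,d), on(b,d), on(d,b), on(d,d)}
2. move(b,a)  →  {clear(a), clear(d), inpos(b,b), inpos(d,a), marked(b), marked(d), on(a,a), on(a,b), on(a,d), on(b,d), on(d,b), on(d,d)}
optimal plan length = 2; 2 > 1

No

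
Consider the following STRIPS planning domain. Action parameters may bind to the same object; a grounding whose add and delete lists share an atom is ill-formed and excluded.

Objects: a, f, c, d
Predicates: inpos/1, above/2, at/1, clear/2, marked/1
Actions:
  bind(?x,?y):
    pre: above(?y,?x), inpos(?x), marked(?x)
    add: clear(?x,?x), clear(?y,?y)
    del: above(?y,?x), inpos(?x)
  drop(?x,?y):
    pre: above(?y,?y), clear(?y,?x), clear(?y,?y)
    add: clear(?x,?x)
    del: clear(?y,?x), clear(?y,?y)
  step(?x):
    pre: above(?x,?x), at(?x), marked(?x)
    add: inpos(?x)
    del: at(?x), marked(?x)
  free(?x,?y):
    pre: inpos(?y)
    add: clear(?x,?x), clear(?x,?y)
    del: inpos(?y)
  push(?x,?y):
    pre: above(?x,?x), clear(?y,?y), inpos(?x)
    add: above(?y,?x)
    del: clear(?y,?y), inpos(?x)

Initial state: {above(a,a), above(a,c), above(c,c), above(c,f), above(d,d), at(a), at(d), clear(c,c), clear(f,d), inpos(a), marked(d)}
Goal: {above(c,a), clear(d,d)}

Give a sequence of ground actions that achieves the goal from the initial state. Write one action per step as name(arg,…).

step(d); free(d,d); push(a,c)

1. step(d)  →  {above(a,a), above(a,c), above(c,c), above(c,f), above(d,d), at(a), clear(c,c), clear(f,d), inpos(a), inpos(d)}
2. free(d,d)  →  {above(a,a), above(a,c), above(c,c), above(c,f), above(d,d), at(a), clear(c,c), clear(d,d), clear(f,d), inpos(a)}
3. push(a,c)  →  {above(a,a), above(a,c), above(c,a), above(c,c), above(c,f), above(d,d), at(a), clear(d,d), clear(f,d)}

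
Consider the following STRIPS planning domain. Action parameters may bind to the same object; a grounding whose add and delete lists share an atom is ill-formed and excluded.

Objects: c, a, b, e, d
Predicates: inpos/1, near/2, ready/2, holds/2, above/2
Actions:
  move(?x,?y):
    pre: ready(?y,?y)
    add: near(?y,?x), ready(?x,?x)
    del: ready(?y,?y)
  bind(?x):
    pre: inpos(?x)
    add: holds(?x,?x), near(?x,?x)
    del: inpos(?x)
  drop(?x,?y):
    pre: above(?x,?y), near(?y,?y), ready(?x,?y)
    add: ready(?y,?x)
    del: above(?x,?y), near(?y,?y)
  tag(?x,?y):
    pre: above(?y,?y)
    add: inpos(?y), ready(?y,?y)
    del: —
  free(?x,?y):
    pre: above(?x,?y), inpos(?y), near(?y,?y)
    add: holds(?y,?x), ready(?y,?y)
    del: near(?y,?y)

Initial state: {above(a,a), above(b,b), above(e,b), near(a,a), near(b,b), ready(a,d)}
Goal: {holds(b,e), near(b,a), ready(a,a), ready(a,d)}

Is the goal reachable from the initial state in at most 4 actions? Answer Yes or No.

Yes

1. tag(c,b)  →  {above(a,a), above(b,b), above(e,b), inpos(b), near(a,a), near(b,b), ready(a,d), ready(b,b)}
2. move(a,b)  →  {above(a,a), above(b,b), above(e,b), inpos(b), near(a,a), near(b,a), near(b,b), ready(a,a), ready(a,d)}
3. free(e,b)  →  {above(a,a), above(b,b), above(e,b), holds(b,e), inpos(b), near(a,a), near(b,a), ready(a,a), ready(a,d), ready(b,b)}
optimal plan length = 3; 3 ≤ 4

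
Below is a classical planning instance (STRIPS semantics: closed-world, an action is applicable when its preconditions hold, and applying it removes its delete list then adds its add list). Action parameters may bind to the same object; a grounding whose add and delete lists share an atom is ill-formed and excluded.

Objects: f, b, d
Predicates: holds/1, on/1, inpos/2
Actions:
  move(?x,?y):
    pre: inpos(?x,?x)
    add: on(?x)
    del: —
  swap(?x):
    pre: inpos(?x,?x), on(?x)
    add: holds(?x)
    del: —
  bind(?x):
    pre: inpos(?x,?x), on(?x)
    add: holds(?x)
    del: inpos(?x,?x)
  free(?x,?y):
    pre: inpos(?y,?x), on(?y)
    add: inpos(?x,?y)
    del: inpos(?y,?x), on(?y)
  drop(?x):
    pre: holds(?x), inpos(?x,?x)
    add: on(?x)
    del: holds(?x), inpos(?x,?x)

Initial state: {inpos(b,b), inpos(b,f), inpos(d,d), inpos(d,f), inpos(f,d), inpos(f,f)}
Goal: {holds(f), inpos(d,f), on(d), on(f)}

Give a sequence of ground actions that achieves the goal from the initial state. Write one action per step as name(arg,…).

1. move(f,f)  →  {inpos(b,b), inpos(b,f), inpos(d,d), inpos(d,f), inpos(f,d), inpos(f,f), on(f)}
2. move(d,f)  →  {inpos(b,b), inpos(b,f), inpos(d,d), inpos(d,f), inpos(f,d), inpos(f,f), on(d), on(f)}
3. swap(f)  →  {holds(f), inpos(b,b), inpos(b,f), inpos(d,d), inpos(d,f), inpos(f,d), inpos(f,f), on(d), on(f)}

move(f,f); move(d,f); swap(f)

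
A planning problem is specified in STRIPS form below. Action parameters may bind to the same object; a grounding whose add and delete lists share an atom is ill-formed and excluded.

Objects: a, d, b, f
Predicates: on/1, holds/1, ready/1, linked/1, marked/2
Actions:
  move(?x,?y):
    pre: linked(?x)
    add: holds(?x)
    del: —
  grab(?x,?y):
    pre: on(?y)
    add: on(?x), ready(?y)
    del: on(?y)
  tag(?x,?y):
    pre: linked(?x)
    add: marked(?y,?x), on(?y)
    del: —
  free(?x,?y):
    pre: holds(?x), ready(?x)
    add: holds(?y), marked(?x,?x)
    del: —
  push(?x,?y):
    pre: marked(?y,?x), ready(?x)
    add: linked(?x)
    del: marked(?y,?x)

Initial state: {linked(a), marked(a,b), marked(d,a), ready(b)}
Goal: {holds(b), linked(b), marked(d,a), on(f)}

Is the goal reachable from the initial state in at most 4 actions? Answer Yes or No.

Yes

1. tag(a,f)  →  {linked(a), marked(a,b), marked(d,a), marked(f,a), on(f), ready(b)}
2. push(b,a)  →  {linked(a), linked(b), marked(d,a), marked(f,a), on(f), ready(b)}
3. move(b,a)  →  {holds(b), linked(a), linked(b), marked(d,a), marked(f,a), on(f), ready(b)}
optimal plan length = 3; 3 ≤ 4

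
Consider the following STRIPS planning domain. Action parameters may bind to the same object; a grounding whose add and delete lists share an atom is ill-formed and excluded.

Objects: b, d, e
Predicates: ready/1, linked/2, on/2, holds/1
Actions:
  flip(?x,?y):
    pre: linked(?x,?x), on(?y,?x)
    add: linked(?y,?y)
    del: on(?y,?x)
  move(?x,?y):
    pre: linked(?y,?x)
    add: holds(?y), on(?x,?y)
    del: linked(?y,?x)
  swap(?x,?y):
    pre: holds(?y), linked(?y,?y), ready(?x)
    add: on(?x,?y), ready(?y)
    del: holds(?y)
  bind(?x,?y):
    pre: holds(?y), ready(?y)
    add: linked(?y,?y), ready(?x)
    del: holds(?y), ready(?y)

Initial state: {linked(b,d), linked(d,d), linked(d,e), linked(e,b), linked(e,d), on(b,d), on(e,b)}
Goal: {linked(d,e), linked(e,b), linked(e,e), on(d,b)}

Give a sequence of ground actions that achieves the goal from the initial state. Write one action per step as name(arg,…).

1. flip(d,b)  →  {linked(b,b), linked(b,d), linked(d,d), linked(d,e), linked(e,b), linked(e,d), on(e,b)}
2. flip(b,e)  →  {linked(b,b), linked(b,d), linked(d,d), linked(d,e), linked(e,b), linked(e,d), linked(e,e)}
3. move(d,b)  →  {holds(b), linked(b,b), linked(d,d), linked(d,e), linked(e,b), linked(e,d), linked(e,e), on(d,b)}

flip(d,b); flip(b,e); move(d,b)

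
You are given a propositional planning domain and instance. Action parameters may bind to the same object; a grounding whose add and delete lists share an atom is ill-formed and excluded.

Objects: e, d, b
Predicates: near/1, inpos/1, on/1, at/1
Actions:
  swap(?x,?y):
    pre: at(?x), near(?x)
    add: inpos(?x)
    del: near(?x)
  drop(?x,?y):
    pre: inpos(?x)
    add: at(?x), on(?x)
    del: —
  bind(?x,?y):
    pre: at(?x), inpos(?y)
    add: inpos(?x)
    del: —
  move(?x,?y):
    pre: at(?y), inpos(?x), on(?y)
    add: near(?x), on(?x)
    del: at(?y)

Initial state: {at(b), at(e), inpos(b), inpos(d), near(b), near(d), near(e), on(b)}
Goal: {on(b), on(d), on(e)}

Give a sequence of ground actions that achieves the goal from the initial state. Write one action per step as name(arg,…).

swap(e,e); drop(e,e); drop(d,e)

1. swap(e,e)  →  {at(b), at(e), inpos(b), inpos(d), inpos(e), near(b), near(d), on(b)}
2. drop(e,e)  →  {at(b), at(e), inpos(b), inpos(d), inpos(e), near(b), near(d), on(b), on(e)}
3. drop(d,e)  →  {at(b), at(d), at(e), inpos(b), inpos(d), inpos(e), near(b), near(d), on(b), on(d), on(e)}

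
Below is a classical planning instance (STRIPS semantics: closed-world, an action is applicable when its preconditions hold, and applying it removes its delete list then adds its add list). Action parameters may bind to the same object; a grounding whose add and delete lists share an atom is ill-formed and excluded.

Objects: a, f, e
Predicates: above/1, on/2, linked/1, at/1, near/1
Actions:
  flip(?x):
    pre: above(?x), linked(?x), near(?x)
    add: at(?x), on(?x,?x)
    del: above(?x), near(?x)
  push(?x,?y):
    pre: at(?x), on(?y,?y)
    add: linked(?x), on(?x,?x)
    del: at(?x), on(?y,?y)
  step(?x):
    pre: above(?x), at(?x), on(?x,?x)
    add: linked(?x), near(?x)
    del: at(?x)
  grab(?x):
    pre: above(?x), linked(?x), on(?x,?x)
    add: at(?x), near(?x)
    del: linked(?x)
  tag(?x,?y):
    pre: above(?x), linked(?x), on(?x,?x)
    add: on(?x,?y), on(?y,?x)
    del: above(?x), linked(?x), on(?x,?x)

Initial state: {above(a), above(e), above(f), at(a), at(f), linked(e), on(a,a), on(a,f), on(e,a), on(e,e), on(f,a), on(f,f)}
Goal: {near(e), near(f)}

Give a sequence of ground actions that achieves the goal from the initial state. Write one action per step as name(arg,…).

1. step(f)  →  {above(a), above(e), above(f), at(a), linked(e), linked(f), near(f), on(a,a), on(a,f), on(e,a), on(e,e), on(f,a), on(f,f)}
2. grab(e)  →  {above(a), above(e), above(f), at(a), at(e), linked(f), near(e), near(f), on(a,a), on(a,f), on(e,a), on(e,e), on(f,a), on(f,f)}

step(f); grab(e)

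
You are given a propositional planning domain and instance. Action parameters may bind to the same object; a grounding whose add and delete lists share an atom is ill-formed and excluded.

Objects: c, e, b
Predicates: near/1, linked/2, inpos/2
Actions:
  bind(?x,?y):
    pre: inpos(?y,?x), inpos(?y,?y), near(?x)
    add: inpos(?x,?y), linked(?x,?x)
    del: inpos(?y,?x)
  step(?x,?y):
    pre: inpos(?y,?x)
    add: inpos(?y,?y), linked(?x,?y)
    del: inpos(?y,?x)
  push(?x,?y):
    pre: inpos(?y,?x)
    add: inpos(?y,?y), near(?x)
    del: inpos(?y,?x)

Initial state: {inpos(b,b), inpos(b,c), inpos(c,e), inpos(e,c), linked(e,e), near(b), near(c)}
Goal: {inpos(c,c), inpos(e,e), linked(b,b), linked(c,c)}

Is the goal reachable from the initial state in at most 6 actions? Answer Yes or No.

Yes

1. bind(c,b)  →  {inpos(b,b), inpos(c,b), inpos(c,e), inpos(e,c), linked(c,c), linked(e,e), near(b), near(c)}
2. step(c,e)  →  {inpos(b,b), inpos(c,b), inpos(c,e), inpos(e,e), linked(c,c), linked(c,e), linked(e,e), near(b), near(c)}
3. step(e,c)  →  {inpos(b,b), inpos(c,b), inpos(c,c), inpos(e,e), linked(c,c), linked(c,e), linked(e,c), linked(e,e), near(b), near(c)}
4. bind(b,c)  →  {inpos(b,b), inpos(b,c), inpos(c,c), inpos(e,e), linked(b,b), linked(c,c), linked(c,e), linked(e,c), linked(e,e), near(b), near(c)}
optimal plan length = 4; 4 ≤ 6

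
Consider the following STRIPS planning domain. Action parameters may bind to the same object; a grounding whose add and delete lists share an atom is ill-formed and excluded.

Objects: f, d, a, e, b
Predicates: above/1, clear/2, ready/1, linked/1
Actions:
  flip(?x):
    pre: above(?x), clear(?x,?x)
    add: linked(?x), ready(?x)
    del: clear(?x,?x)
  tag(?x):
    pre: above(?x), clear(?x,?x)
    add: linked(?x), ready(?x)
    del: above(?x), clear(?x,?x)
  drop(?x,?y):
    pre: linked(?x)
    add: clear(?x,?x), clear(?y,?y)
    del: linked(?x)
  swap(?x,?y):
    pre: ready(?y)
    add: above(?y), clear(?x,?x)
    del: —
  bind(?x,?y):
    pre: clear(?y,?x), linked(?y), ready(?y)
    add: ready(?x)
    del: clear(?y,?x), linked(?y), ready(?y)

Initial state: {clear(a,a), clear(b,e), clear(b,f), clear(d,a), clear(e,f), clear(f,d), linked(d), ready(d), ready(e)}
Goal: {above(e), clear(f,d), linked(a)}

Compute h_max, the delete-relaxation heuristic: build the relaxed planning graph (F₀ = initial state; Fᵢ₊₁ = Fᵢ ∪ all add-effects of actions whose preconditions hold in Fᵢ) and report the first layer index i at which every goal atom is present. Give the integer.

F0 = init (9 atoms)
F1 = F0 ∪ {above(d), above(e), clear(b,b), clear(d,d), clear(e,e), clear(f,f), ready(a)}  (16 atoms)
F2 = F1 ∪ {above(a), linked(e)}  (18 atoms)
F3 = F2 ∪ {linked(a), ready(f)}  (20 atoms)
goal ⊆ F3  ⇒  h_max = 3

3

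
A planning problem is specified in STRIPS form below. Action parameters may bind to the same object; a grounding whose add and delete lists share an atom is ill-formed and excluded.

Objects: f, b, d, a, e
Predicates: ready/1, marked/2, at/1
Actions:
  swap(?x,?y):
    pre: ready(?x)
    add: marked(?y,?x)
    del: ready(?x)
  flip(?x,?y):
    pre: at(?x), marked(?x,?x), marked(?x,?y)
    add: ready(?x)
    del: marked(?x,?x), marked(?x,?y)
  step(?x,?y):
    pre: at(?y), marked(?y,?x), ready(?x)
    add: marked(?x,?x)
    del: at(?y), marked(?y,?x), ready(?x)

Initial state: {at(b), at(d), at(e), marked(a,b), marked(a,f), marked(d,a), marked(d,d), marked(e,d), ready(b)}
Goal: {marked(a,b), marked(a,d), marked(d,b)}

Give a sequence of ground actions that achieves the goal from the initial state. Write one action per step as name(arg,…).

swap(b,d); flip(d,d); swap(d,a)

1. swap(b,d)  →  {at(b), at(d), at(e), marked(a,b), marked(a,f), marked(d,a), marked(d,b), marked(d,d), marked(e,d)}
2. flip(d,d)  →  {at(b), at(d), at(e), marked(a,b), marked(a,f), marked(d,a), marked(d,b), marked(e,d), ready(d)}
3. swap(d,a)  →  {at(b), at(d), at(e), marked(a,b), marked(a,d), marked(a,f), marked(d,a), marked(d,b), marked(e,d)}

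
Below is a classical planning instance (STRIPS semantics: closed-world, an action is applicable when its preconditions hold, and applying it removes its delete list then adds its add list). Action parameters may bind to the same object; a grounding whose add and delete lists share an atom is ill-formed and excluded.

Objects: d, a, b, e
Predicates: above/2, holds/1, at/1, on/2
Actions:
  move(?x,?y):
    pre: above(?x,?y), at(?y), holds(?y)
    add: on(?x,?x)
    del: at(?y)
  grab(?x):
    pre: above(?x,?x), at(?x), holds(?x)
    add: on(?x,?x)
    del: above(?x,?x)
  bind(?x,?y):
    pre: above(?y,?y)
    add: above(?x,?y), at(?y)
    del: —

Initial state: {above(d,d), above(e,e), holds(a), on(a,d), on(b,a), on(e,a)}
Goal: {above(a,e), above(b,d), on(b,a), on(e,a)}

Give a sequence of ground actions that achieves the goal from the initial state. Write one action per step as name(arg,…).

1. bind(a,e)  →  {above(a,e), above(d,d), above(e,e), at(e), holds(a), on(a,d), on(b,a), on(e,a)}
2. bind(b,d)  →  {above(a,e), above(b,d), above(d,d), above(e,e), at(d), at(e), holds(a), on(a,d), on(b,a), on(e,a)}

bind(a,e); bind(b,d)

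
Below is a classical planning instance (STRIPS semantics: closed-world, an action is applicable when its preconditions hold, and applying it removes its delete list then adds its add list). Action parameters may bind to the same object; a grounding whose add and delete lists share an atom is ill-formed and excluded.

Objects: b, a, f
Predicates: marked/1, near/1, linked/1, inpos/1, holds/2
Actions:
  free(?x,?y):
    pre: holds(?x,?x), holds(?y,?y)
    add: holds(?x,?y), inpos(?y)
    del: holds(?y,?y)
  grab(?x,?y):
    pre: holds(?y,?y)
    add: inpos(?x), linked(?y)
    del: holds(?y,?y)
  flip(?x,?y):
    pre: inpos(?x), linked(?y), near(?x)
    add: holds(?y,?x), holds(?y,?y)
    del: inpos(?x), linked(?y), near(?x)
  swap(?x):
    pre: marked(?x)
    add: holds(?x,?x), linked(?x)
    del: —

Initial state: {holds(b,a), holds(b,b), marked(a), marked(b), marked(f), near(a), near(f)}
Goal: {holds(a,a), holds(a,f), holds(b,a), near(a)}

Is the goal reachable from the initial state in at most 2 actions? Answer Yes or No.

No

1. grab(f,b)  →  {holds(b,a), inpos(f), linked(b), marked(a), marked(b), marked(f), near(a), near(f)}
2. swap(a)  →  {holds(a,a), holds(b,a), inpos(f), linked(a), linked(b), marked(a), marked(b), marked(f), near(a), near(f)}
3. flip(f,a)  →  {holds(a,a), holds(a,f), holds(b,a), linked(b), marked(a), marked(b), marked(f), near(a)}
optimal plan length = 3; 3 > 2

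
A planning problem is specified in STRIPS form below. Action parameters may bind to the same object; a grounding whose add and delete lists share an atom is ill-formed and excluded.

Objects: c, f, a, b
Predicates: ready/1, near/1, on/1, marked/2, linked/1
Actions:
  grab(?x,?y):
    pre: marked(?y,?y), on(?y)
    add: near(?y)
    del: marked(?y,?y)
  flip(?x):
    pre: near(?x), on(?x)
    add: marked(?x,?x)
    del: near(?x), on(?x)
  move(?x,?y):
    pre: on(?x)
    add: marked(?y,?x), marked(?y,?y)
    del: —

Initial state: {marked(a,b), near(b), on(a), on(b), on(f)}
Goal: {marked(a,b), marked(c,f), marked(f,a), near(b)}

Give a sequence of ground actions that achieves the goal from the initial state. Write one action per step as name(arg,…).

1. move(f,c)  →  {marked(a,b), marked(c,c), marked(c,f), near(b), on(a), on(b), on(f)}
2. move(a,f)  →  {marked(a,b), marked(c,c), marked(c,f), marked(f,a), marked(f,f), near(b), on(a), on(b), on(f)}

move(f,c); move(a,f)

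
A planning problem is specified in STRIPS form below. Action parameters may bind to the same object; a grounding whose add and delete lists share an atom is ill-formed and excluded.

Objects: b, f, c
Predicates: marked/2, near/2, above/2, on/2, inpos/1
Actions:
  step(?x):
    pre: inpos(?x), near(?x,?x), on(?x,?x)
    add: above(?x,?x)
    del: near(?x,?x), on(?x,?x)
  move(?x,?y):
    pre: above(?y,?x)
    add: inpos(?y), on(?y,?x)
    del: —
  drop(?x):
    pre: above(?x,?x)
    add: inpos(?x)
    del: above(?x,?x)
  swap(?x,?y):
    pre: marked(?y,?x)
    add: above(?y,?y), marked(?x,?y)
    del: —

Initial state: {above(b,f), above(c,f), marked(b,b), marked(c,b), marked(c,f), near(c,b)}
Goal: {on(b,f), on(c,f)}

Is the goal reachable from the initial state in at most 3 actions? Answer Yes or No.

1. move(f,b)  →  {above(b,f), above(c,f), inpos(b), marked(b,b), marked(c,b), marked(c,f), near(c,b), on(b,f)}
2. move(f,c)  →  {above(b,f), above(c,f), inpos(b), inpos(c), marked(b,b), marked(c,b), marked(c,f), near(c,b), on(b,f), on(c,f)}
optimal plan length = 2; 2 ≤ 3

Yes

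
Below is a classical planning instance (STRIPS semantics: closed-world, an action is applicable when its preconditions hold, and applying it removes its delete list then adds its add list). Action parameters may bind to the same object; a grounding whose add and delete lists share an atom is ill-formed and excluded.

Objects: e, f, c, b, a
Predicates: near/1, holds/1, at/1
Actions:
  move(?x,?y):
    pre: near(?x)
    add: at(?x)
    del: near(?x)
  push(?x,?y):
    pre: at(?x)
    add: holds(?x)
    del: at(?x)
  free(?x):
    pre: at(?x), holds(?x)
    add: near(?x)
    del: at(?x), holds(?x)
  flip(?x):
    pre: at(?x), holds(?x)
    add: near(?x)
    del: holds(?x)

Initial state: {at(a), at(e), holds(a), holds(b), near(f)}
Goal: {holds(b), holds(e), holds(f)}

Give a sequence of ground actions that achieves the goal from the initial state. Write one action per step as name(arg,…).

1. move(f,e)  →  {at(a), at(e), at(f), holds(a), holds(b)}
2. push(e,e)  →  {at(a), at(f), holds(a), holds(b), holds(e)}
3. push(f,e)  →  {at(a), holds(a), holds(b), holds(e), holds(f)}

move(f,e); push(e,e); push(f,e)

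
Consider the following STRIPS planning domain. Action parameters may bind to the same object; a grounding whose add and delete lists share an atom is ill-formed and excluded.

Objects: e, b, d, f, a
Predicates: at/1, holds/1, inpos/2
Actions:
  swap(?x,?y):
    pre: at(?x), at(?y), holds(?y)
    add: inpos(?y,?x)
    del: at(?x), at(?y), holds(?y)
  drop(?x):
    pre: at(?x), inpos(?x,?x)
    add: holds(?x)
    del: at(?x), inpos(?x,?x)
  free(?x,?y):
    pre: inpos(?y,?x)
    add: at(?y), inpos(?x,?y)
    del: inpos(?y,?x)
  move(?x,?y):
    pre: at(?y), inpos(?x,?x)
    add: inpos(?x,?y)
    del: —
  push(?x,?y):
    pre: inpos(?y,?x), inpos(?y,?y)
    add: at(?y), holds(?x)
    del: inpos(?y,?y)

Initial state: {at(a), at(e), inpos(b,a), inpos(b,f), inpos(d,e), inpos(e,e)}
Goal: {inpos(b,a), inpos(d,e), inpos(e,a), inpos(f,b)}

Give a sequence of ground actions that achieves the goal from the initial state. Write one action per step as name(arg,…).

1. free(f,b)  →  {at(a), at(b), at(e), inpos(b,a), inpos(d,e), inpos(e,e), inpos(f,b)}
2. move(e,a)  →  {at(a), at(b), at(e), inpos(b,a), inpos(d,e), inpos(e,a), inpos(e,e), inpos(f,b)}

free(f,b); move(e,a)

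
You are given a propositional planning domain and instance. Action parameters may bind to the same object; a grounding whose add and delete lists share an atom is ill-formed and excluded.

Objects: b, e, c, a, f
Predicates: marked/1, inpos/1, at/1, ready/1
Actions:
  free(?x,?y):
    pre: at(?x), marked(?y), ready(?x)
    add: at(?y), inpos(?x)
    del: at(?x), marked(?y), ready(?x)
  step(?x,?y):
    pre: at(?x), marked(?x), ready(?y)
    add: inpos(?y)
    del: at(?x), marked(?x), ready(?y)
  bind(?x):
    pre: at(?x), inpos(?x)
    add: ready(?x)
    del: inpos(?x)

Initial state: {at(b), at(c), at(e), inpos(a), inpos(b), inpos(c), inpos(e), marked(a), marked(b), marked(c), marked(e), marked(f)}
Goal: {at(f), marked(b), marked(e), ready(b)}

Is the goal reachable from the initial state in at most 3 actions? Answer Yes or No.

Yes

1. bind(b)  →  {at(b), at(c), at(e), inpos(a), inpos(c), inpos(e), marked(a), marked(b), marked(c), marked(e), marked(f), ready(b)}
2. bind(e)  →  {at(b), at(c), at(e), inpos(a), inpos(c), marked(a), marked(b), marked(c), marked(e), marked(f), ready(b), ready(e)}
3. free(e,f)  →  {at(b), at(c), at(f), inpos(a), inpos(c), inpos(e), marked(a), marked(b), marked(c), marked(e), ready(b)}
optimal plan length = 3; 3 ≤ 3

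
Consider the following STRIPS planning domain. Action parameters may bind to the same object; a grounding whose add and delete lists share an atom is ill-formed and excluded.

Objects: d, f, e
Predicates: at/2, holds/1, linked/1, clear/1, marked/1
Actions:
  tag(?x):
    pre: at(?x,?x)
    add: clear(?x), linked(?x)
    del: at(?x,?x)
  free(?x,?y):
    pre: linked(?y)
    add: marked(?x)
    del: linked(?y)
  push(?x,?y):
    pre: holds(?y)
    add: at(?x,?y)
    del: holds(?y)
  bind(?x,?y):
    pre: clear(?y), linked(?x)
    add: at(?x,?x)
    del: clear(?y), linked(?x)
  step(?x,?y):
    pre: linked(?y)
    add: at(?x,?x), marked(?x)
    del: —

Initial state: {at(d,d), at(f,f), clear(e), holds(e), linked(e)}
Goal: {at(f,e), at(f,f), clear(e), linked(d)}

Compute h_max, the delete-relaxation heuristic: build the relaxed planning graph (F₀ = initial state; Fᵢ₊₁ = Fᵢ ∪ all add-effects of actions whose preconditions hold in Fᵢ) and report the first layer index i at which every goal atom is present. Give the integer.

F0 = init (5 atoms)
F1 = F0 ∪ {at(d,e), at(e,e), at(f,e), clear(d), clear(f), linked(d), linked(f), marked(d), marked(e), marked(f)}  (15 atoms)
goal ⊆ F1  ⇒  h_max = 1

1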